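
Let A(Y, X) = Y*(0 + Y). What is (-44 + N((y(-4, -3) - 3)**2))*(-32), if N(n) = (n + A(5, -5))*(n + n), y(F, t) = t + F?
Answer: -798592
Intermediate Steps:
y(F, t) = F + t
A(Y, X) = Y**2 (A(Y, X) = Y*Y = Y**2)
N(n) = 2*n*(25 + n) (N(n) = (n + 5**2)*(n + n) = (n + 25)*(2*n) = (25 + n)*(2*n) = 2*n*(25 + n))
(-44 + N((y(-4, -3) - 3)**2))*(-32) = (-44 + 2*((-4 - 3) - 3)**2*(25 + ((-4 - 3) - 3)**2))*(-32) = (-44 + 2*(-7 - 3)**2*(25 + (-7 - 3)**2))*(-32) = (-44 + 2*(-10)**2*(25 + (-10)**2))*(-32) = (-44 + 2*100*(25 + 100))*(-32) = (-44 + 2*100*125)*(-32) = (-44 + 25000)*(-32) = 24956*(-32) = -798592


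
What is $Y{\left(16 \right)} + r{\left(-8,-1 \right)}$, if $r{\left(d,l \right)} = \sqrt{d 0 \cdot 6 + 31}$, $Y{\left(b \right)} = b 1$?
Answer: $16 + \sqrt{31} \approx 21.568$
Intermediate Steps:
$Y{\left(b \right)} = b$
$r{\left(d,l \right)} = \sqrt{31}$ ($r{\left(d,l \right)} = \sqrt{0 \cdot 6 + 31} = \sqrt{0 + 31} = \sqrt{31}$)
$Y{\left(16 \right)} + r{\left(-8,-1 \right)} = 16 + \sqrt{31}$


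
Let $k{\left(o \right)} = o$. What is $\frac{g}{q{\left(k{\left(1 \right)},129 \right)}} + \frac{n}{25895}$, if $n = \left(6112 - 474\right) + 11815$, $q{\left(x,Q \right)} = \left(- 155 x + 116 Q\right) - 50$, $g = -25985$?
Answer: $- \frac{415292748}{382184305} \approx -1.0866$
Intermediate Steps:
$q{\left(x,Q \right)} = -50 - 155 x + 116 Q$
$n = 17453$ ($n = 5638 + 11815 = 17453$)
$\frac{g}{q{\left(k{\left(1 \right)},129 \right)}} + \frac{n}{25895} = - \frac{25985}{-50 - 155 + 116 \cdot 129} + \frac{17453}{25895} = - \frac{25985}{-50 - 155 + 14964} + 17453 \cdot \frac{1}{25895} = - \frac{25985}{14759} + \frac{17453}{25895} = - \frac{415292748}{382184305}$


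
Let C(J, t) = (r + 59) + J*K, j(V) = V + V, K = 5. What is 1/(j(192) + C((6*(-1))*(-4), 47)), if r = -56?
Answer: 1/507 ≈ 0.0019724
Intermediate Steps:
j(V) = 2*V
C(J, t) = 3 + 5*J (C(J, t) = (-56 + 59) + J*5 = 3 + 5*J)
1/(j(192) + C((6*(-1))*(-4), 47)) = 1/(2*192 + (3 + 5*((6*(-1))*(-4)))) = 1/(384 + (3 + 5*(-6*(-4)))) = 1/(384 + (3 + 5*24)) = 1/(384 + (3 + 120)) = 1/(384 + 123) = 1/507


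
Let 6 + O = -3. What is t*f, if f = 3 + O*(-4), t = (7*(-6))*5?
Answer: -8190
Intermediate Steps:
O = -9 (O = -6 - 3 = -9)
t = -210 (t = -42*5 = -210)
f = 39 (f = 3 - 9*(-4) = 3 + 36 = 39)
t*f = -210*39 = -8190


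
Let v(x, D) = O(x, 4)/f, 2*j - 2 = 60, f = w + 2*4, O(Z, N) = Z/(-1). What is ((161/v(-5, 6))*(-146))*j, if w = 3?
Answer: -8015546/5 ≈ -1.6031e+6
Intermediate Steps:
O(Z, N) = -Z (O(Z, N) = Z*(-1) = -Z)
f = 11 (f = 3 + 2*4 = 3 + 8 = 11)
j = 31 (j = 1 + (1/2)*60 = 1 + 30 = 31)
v(x, D) = -x/11
((161/v(-5, 6))*(-146))*j = ((161/((-1/11*(-5))))*(-146))*31 = ((161/(5/11))*(-146))*31 = ((161*(11/5))*(-146))*31 = ((1771/5)*(-146))*31 = -258566/5*31 = -8015546/5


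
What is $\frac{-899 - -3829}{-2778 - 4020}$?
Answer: $- \frac{1465}{3399} \approx -0.43101$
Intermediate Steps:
$\frac{-899 - -3829}{-2778 - 4020} = \frac{-899 + 3829}{-2778 - 4020} = \frac{2930}{-6798} = 2930 \left(- \frac{1}{6798}\right) = - \frac{1465}{3399}$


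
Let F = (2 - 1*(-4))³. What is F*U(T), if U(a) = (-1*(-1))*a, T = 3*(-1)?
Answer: -648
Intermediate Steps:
T = -3
F = 216 (F = (2 + 4)³ = 6³ = 216)
U(a) = a (U(a) = 1*a = a)
F*U(T) = 216*(-3) = -648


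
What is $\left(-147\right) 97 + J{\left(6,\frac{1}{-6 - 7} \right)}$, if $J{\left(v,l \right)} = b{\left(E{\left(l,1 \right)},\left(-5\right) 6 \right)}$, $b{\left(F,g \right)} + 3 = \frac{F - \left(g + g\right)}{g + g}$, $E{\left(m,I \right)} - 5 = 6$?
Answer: $- \frac{855791}{60} \approx -14263.0$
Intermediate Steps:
$E{\left(m,I \right)} = 11$ ($E{\left(m,I \right)} = 5 + 6 = 11$)
$b{\left(F,g \right)} = -3 + \frac{F - 2 g}{2 g}$ ($b{\left(F,g \right)} = -3 + \frac{F - \left(g + g\right)}{g + g} = -3 + \frac{F - 2 g}{2 g}$)
$J{\left(v,l \right)} = - \frac{251}{60}$ ($J{\left(v,l \right)} = -4 + \frac{1}{2} \cdot 11 \frac{1}{\left(-5\right) 6} = -4 + \frac{1}{2} \cdot 11 \frac{1}{-30} = -4 + \frac{1}{2} \cdot 11 \left(- \frac{1}{30}\right) = -4 - \frac{11}{60} = - \frac{251}{60}$)
$\left(-147\right) 97 + J{\left(6,\frac{1}{-6 - 7} \right)} = \left(-147\right) 97 - \frac{251}{60} = -14259 - \frac{251}{60} = - \frac{855791}{60}$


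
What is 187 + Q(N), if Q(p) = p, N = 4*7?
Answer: 215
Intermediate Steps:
N = 28
187 + Q(N) = 187 + 28 = 215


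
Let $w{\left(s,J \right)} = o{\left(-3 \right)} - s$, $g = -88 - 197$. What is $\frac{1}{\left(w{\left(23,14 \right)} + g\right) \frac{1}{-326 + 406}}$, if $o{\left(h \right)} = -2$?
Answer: $- \frac{8}{31} \approx -0.25806$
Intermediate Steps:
$g = -285$
$w{\left(s,J \right)} = -2 - s$
$\frac{1}{\left(w{\left(23,14 \right)} + g\right) \frac{1}{-326 + 406}} = \frac{1}{\left(\left(-2 - 23\right) - 285\right) \frac{1}{-326 + 406}} = \frac{1}{\left(\left(-2 - 23\right) - 285\right) \frac{1}{80}} = \frac{1}{\left(-25 - 285\right) \frac{1}{80}} = \frac{1}{\left(-310\right) \frac{1}{80}} = \frac{1}{- \frac{31}{8}} = - \frac{8}{31}$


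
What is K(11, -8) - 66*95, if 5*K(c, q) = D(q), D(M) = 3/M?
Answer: -250803/40 ≈ -6270.1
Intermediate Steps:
K(c, q) = 3/(5*q) (K(c, q) = (3/q)/5 = 3/(5*q))
K(11, -8) - 66*95 = (3/5)/(-8) - 66*95 = (3/5)*(-1/8) - 6270 = -3/40 - 6270 = -250803/40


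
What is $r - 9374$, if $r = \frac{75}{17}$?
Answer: $- \frac{159283}{17} \approx -9369.6$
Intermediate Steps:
$r = \frac{75}{17}$ ($r = 75 \cdot \frac{1}{17} = \frac{75}{17} \approx 4.4118$)
$r - 9374 = \frac{75}{17} - 9374 = - \frac{159283}{17}$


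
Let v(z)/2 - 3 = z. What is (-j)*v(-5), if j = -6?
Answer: -24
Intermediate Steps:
v(z) = 6 + 2*z
(-j)*v(-5) = (-1*(-6))*(6 + 2*(-5)) = 6*(6 - 10) = 6*(-4) = -24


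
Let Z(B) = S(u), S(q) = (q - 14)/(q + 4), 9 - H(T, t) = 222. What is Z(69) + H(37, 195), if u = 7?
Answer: -2350/11 ≈ -213.64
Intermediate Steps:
H(T, t) = -213 (H(T, t) = 9 - 1*222 = 9 - 222 = -213)
S(q) = (-14 + q)/(4 + q)
Z(B) = -7/11 (Z(B) = (-14 + 7)/(4 + 7) = -7/11)
Z(69) + H(37, 195) = -7/11 - 213 = -2350/11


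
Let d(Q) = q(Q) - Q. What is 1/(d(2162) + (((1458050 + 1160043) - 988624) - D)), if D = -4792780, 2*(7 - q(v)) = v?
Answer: 1/6419013 ≈ 1.5579e-7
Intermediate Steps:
q(v) = 7 - v/2
d(Q) = 7 - 3*Q/2 (d(Q) = (7 - Q/2) - Q = 7 - 3*Q/2)
1/(d(2162) + (((1458050 + 1160043) - 988624) - D)) = 1/((7 - 3/2*2162) + (((1458050 + 1160043) - 988624) - 1*(-4792780))) = 1/((7 - 3243) + ((2618093 - 988624) + 4792780)) = 1/(-3236 + (1629469 + 4792780)) = 1/(-3236 + 6422249) = 1/6419013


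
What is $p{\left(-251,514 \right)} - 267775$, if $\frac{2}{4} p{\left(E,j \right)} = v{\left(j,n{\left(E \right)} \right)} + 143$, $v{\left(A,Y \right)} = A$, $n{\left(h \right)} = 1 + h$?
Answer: $-266461$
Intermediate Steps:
$p{\left(E,j \right)} = 286 + 2 j$ ($p{\left(E,j \right)} = 2 \left(j + 143\right) = 2 \left(143 + j\right) = 286 + 2 j$)
$p{\left(-251,514 \right)} - 267775 = \left(286 + 2 \cdot 514\right) - 267775 = \left(286 + 1028\right) - 267775 = 1314 - 267775 = -266461$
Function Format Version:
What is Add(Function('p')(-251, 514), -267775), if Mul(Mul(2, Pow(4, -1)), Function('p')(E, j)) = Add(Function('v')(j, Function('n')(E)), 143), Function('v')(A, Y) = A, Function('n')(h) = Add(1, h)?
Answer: -266461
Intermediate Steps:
Function('p')(E, j) = Add(286, Mul(2, j)) (Function('p')(E, j) = Mul(2, Add(j, 143)) = Mul(2, Add(143, j)) = Add(286, Mul(2, j)))
Add(Function('p')(-251, 514), -267775) = Add(Add(286, Mul(2, 514)), -267775) = Add(Add(286, 1028), -267775) = Add(1314, -267775) = -266461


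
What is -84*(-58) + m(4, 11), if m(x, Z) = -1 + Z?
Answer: 4882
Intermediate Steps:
-84*(-58) + m(4, 11) = -84*(-58) + (-1 + 11) = 4872 + 10 = 4882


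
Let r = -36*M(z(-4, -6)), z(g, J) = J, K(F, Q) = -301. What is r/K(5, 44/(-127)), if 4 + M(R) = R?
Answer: -360/301 ≈ -1.1960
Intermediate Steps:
M(R) = -4 + R
r = 360 (r = -36*(-4 - 6) = -36*(-10) = 360)
r/K(5, 44/(-127)) = 360/(-301) = 360*(-1/301) = -360/301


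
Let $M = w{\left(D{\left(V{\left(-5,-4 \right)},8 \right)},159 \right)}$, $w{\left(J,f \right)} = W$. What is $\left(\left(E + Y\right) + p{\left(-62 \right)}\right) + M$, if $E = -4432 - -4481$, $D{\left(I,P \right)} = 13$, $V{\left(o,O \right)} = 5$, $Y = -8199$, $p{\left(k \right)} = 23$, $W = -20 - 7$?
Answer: $-8154$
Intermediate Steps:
$W = -27$
$w{\left(J,f \right)} = -27$
$E = 49$ ($E = -4432 + 4481 = 49$)
$M = -27$
$\left(\left(E + Y\right) + p{\left(-62 \right)}\right) + M = \left(\left(49 - 8199\right) + 23\right) - 27 = \left(-8150 + 23\right) - 27 = -8127 - 27 = -8154$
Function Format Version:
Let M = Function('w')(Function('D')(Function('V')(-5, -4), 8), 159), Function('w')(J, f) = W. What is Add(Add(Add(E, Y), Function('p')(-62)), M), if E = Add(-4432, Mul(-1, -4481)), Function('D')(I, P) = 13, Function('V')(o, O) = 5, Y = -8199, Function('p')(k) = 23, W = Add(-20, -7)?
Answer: -8154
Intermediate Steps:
W = -27
Function('w')(J, f) = -27
E = 49 (E = Add(-4432, 4481) = 49)
M = -27
Add(Add(Add(E, Y), Function('p')(-62)), M) = Add(Add(Add(49, -8199), 23), -27) = Add(Add(-8150, 23), -27) = Add(-8127, -27) = -8154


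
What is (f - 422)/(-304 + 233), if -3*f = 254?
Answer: 1520/213 ≈ 7.1361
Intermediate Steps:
f = -254/3 (f = -⅓*254 = -254/3 ≈ -84.667)
(f - 422)/(-304 + 233) = (-254/3 - 422)/(-304 + 233) = -1520/3/(-71) = -1520/3*(-1/71) = 1520/213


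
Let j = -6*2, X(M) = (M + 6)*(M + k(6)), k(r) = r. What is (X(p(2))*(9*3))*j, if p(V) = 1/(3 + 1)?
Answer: -50625/4 ≈ -12656.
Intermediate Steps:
p(V) = 1/4
X(M) = (6 + M)**2 (X(M) = (M + 6)*(M + 6) = (6 + M)*(6 + M) = (6 + M)**2)
j = -12
(X(p(2))*(9*3))*j = ((36 + (1/4)**2 + 12*(1/4))*(9*3))*(-12) = ((36 + 1/16 + 3)*27)*(-12) = ((625/16)*27)*(-12) = (16875/16)*(-12) = -50625/4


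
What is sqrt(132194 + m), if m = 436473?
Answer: sqrt(568667) ≈ 754.10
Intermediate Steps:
sqrt(132194 + m) = sqrt(132194 + 436473) = sqrt(568667)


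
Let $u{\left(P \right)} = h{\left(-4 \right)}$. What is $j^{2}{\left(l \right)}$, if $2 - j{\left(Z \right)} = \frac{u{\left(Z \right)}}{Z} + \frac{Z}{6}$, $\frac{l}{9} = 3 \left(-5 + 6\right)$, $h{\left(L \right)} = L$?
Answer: $\frac{16129}{2916} \approx 5.5312$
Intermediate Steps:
$u{\left(P \right)} = -4$
$l = 27$ ($l = 9 \cdot 3 \left(-5 + 6\right) = 9 \cdot 3 \cdot 1 = 9 \cdot 3 = 27$)
$j{\left(Z \right)} = 2 + \frac{4}{Z} - \frac{Z}{6}$ ($j{\left(Z \right)} = 2 - \left(- \frac{4}{Z} + \frac{Z}{6}\right) = 2 + \frac{4}{Z} - \frac{Z}{6}$)
$j^{2}{\left(l \right)} = \left(2 + \frac{4}{27} - \frac{9}{2}\right)^{2} = \left(- \frac{127}{54}\right)^{2} = \frac{16129}{2916}$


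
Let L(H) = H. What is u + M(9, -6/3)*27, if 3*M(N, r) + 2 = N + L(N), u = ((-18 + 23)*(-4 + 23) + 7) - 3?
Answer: 243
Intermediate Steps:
u = 99 (u = (5*19 + 7) - 3 = (95 + 7) - 3 = 102 - 3 = 99)
M(N, r) = -⅔ + 2*N/3 (M(N, r) = -⅔ + (N + N)/3 = -⅔ + (2*N)/3 = -⅔ + 2*N/3)
u + M(9, -6/3)*27 = 99 + (-⅔ + (⅔)*9)*27 = 99 + (-⅔ + 6)*27 = 99 + (16/3)*27 = 99 + 144 = 243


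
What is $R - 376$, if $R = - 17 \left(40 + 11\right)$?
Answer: $-1243$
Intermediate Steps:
$R = -867$ ($R = \left(-17\right) 51 = -867$)
$R - 376 = -867 - 376 = -1243$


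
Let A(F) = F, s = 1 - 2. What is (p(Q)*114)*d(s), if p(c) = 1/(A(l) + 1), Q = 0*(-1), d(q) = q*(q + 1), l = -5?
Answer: 0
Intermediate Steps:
s = -1
d(q) = q*(1 + q)
Q = 0
p(c) = -1/4 (p(c) = 1/(-5 + 1) = 1/(-4) = -1/4)
(p(Q)*114)*d(s) = (-1/4*114)*(-(1 - 1)) = -(-57)*0/2 = -57/2*0 = 0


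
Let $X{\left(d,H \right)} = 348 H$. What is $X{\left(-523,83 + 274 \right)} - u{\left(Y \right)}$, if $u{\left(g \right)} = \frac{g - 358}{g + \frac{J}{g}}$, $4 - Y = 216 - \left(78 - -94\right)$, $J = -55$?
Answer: $\frac{38385740}{309} \approx 1.2423 \cdot 10^{5}$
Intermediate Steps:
$Y = -40$ ($Y = 4 - \left(216 - \left(78 - -94\right)\right) = 4 - \left(216 - \left(78 + 94\right)\right) = 4 - \left(216 - 172\right) = 4 - 44 = -40$)
$u{\left(g \right)} = \frac{-358 + g}{g - \frac{55}{g}}$ ($u{\left(g \right)} = \frac{g - 358}{g - \frac{55}{g}} = \frac{-358 + g}{g - \frac{55}{g}}$)
$X{\left(-523,83 + 274 \right)} - u{\left(Y \right)} = 348 \left(83 + 274\right) - - \frac{40 \left(-358 - 40\right)}{-55 + \left(-40\right)^{2}} = 348 \cdot 357 - \left(-40\right) \frac{1}{-55 + 1600} \left(-398\right) = 124236 - \left(-40\right) \frac{1}{1545} \left(-398\right) = 124236 - \frac{3184}{309} = \frac{38385740}{309}$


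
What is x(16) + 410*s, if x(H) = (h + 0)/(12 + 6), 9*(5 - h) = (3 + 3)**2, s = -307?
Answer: -2265659/18 ≈ -1.2587e+5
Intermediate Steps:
h = 1 (h = 5 - (3 + 3)**2/9 = 5 - 1/9*6**2 = 5 - 1/9*36 = 5 - 4 = 1)
x(H) = 1/18 (x(H) = (1 + 0)/(12 + 6) = 1/18)
x(16) + 410*s = 1/18 + 410*(-307) = 1/18 - 125870 = -2265659/18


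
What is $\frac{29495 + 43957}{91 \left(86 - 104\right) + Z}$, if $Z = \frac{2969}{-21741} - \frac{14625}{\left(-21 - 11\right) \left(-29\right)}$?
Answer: $- \frac{1481941696896}{33368428781} \approx -44.411$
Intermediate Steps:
$Z = - \frac{320717357}{20175648}$ ($Z = 2969 \left(- \frac{1}{21741}\right) - \frac{14625}{\left(-21 + \left(-21 + 10\right)\right) \left(-29\right)} = - \frac{2969}{21741} - \frac{14625}{\left(-21 - 11\right) \left(-29\right)} = - \frac{2969}{21741} - \frac{14625}{\left(-32\right) \left(-29\right)} = - \frac{2969}{21741} - \frac{14625}{928} = - \frac{320717357}{20175648} \approx -15.896$)
$\frac{29495 + 43957}{91 \left(86 - 104\right) + Z} = \frac{29495 + 43957}{91 \left(86 - 104\right) - \frac{320717357}{20175648}} = \frac{73452}{91 \left(-18\right) - \frac{320717357}{20175648}} = \frac{73452}{-1638 - \frac{320717357}{20175648}} = \frac{73452}{- \frac{33368428781}{20175648}} = 73452 \left(- \frac{20175648}{33368428781}\right) = - \frac{1481941696896}{33368428781}$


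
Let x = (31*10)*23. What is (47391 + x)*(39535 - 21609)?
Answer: 977343446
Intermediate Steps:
x = 7130 (x = 310*23 = 7130)
(47391 + x)*(39535 - 21609) = (47391 + 7130)*(39535 - 21609) = 54521*17926 = 977343446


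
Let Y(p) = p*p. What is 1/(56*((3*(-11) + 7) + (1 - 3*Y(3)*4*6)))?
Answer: -1/37688 ≈ -2.6534e-5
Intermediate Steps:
Y(p) = p²
1/(56*((3*(-11) + 7) + (1 - 3*Y(3)*4*6))) = 1/(56*((3*(-11) + 7) + (1 - 3*3²*4*6))) = 1/(56*((-33 + 7) + (1 - 3*9*4*6))) = 1/(56*(-26 + (1 - 108*6))) = 1/(56*(-26 + (1 - 3*216))) = 1/(56*(-26 + (1 - 648))) = 1/(56*(-26 - 647)) = 1/(56*(-673)) = 1/(-37688) = -1/37688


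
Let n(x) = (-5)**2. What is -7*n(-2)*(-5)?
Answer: 875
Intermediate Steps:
n(x) = 25
-7*n(-2)*(-5) = -7*25*(-5) = -175*(-5) = 875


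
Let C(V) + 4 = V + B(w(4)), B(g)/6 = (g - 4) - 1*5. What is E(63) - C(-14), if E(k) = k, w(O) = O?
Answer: 111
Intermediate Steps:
B(g) = -54 + 6*g (B(g) = 6*((g - 4) - 1*5) = 6*((-4 + g) - 5) = 6*(-9 + g) = -54 + 6*g)
C(V) = -34 + V (C(V) = -4 + (V + (-54 + 6*4)) = -4 + (V + (-54 + 24)) = -4 + (V - 30) = -4 + (-30 + V) = -34 + V)
E(63) - C(-14) = 63 - (-34 - 14) = 63 - 1*(-48) = 63 + 48 = 111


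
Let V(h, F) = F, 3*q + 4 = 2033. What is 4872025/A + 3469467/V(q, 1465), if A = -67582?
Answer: 227336002169/99007630 ≈ 2296.1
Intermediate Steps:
q = 2029/3 (q = -4/3 + (⅓)*2033 = -4/3 + 2033/3 = 2029/3 ≈ 676.33)
4872025/A + 3469467/V(q, 1465) = 4872025/(-67582) + 3469467/1465 = 4872025*(-1/67582) + 3469467*(1/1465) = -4872025/67582 + 3469467/1465 = 227336002169/99007630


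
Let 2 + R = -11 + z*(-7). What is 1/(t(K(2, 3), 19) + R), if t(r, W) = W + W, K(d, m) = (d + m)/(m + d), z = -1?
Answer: 1/32 ≈ 0.031250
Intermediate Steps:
K(d, m) = 1 (K(d, m) = (d + m)/(d + m) = 1)
t(r, W) = 2*W
R = -6 (R = -2 + (-11 - 1*(-7)) = -2 + (-11 + 7) = -2 - 4 = -6)
1/(t(K(2, 3), 19) + R) = 1/(2*19 - 6) = 1/(38 - 6) = 1/32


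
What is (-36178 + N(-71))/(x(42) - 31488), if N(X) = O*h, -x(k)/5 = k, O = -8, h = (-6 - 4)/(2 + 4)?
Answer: 54247/47547 ≈ 1.1409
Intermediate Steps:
h = -5/3 (h = -10/6 = -10*⅙ = -5/3 ≈ -1.6667)
x(k) = -5*k
N(X) = 40/3 (N(X) = -8*(-5/3) = 40/3)
(-36178 + N(-71))/(x(42) - 31488) = (-36178 + 40/3)/(-5*42 - 31488) = -108494/(3*(-210 - 31488)) = -108494/3/(-31698) = -108494/3*(-1/31698) = 54247/47547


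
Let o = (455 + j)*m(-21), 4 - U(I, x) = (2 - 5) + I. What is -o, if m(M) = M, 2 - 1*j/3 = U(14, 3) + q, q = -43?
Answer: 12831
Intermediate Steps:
U(I, x) = 7 - I (U(I, x) = 4 - ((2 - 5) + I) = 4 - (-3 + I) = 4 + (3 - I) = 7 - I)
j = 156 (j = 6 - 3*((7 - 1*14) - 43) = 6 - 3*((7 - 14) - 43) = 6 - 3*(-7 - 43) = 6 - 3*(-50) = 6 + 150 = 156)
o = -12831 (o = (455 + 156)*(-21) = 611*(-21) = -12831)
-o = -1*(-12831) = 12831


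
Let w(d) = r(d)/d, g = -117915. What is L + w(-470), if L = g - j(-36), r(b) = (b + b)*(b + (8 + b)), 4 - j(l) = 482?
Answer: -119301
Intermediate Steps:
j(l) = -478 (j(l) = 4 - 1*482 = 4 - 482 = -478)
r(b) = 2*b*(8 + 2*b) (r(b) = (2*b)*(8 + 2*b) = 2*b*(8 + 2*b))
L = -117437 (L = -117915 - 1*(-478) = -117915 + 478 = -117437)
w(d) = 16 + 4*d (w(d) = (4*d*(4 + d))/d = 16 + 4*d)
L + w(-470) = -117437 + (16 + 4*(-470)) = -117437 + (16 - 1880) = -117437 - 1864 = -119301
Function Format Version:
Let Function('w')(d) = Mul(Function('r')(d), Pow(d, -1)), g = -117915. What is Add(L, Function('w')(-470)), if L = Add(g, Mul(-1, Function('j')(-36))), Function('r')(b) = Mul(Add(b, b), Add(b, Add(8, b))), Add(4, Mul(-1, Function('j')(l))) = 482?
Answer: -119301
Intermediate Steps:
Function('j')(l) = -478 (Function('j')(l) = Add(4, Mul(-1, 482)) = Add(4, -482) = -478)
Function('r')(b) = Mul(2, b, Add(8, Mul(2, b))) (Function('r')(b) = Mul(Mul(2, b), Add(8, Mul(2, b))) = Mul(2, b, Add(8, Mul(2, b))))
L = -117437 (L = Add(-117915, Mul(-1, -478)) = Add(-117915, 478) = -117437)
Function('w')(d) = Add(16, Mul(4, d)) (Function('w')(d) = Mul(Mul(4, d, Add(4, d)), Pow(d, -1)) = Add(16, Mul(4, d)))
Add(L, Function('w')(-470)) = Add(-117437, Add(16, Mul(4, -470))) = Add(-117437, Add(16, -1880)) = Add(-117437, -1864) = -119301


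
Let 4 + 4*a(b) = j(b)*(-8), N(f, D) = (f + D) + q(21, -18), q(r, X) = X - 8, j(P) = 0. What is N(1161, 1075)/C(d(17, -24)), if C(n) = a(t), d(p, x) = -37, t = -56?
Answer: -2210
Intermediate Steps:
q(r, X) = -8 + X
N(f, D) = -26 + D + f (N(f, D) = (f + D) + (-8 - 18) = (D + f) - 26 = -26 + D + f)
a(b) = -1 (a(b) = -1 + (0*(-8))/4 = -1 + (¼)*0 = -1 + 0 = -1)
C(n) = -1
N(1161, 1075)/C(d(17, -24)) = (-26 + 1075 + 1161)/(-1) = 2210*(-1) = -2210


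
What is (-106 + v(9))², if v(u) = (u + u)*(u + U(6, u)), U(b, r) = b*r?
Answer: 1056784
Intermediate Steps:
v(u) = 14*u² (v(u) = (u + u)*(u + 6*u) = (2*u)*(7*u) = 14*u²)
(-106 + v(9))² = (-106 + 14*9²)² = (-106 + 14*81)² = (-106 + 1134)² = 1028² = 1056784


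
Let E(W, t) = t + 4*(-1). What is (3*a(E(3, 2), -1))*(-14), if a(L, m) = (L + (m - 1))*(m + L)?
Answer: -504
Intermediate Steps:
E(W, t) = -4 + t (E(W, t) = t - 4 = -4 + t)
a(L, m) = (L + m)*(-1 + L + m) (a(L, m) = (L + (-1 + m))*(L + m) = (-1 + L + m)*(L + m) = (L + m)*(-1 + L + m))
(3*a(E(3, 2), -1))*(-14) = (3*((-4 + 2)**2 + (-1)**2 - (-4 + 2) - 1*(-1) + 2*(-4 + 2)*(-1)))*(-14) = (3*((-2)**2 + 1 - 1*(-2) + 1 + 2*(-2)*(-1)))*(-14) = (3*(4 + 1 + 2 + 1 + 4))*(-14) = (3*12)*(-14) = 36*(-14) = -504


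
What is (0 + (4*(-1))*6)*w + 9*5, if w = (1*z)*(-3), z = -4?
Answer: -243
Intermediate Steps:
w = 12 (w = (1*(-4))*(-3) = -4*(-3) = 12)
(0 + (4*(-1))*6)*w + 9*5 = (0 + (4*(-1))*6)*12 + 9*5 = (0 - 4*6)*12 + 45 = (0 - 24)*12 + 45 = -24*12 + 45 = -288 + 45 = -243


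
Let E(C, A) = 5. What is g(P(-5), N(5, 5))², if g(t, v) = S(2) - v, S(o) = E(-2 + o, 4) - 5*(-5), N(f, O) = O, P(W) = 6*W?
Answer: 625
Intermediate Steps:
S(o) = 30 (S(o) = 5 - 5*(-5) = 5 + 25 = 30)
g(t, v) = 30 - v
g(P(-5), N(5, 5))² = (30 - 1*5)² = (30 - 5)² = 25² = 625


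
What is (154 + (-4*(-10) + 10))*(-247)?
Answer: -50388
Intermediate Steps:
(154 + (-4*(-10) + 10))*(-247) = (154 + (40 + 10))*(-247) = (154 + 50)*(-247) = 204*(-247) = -50388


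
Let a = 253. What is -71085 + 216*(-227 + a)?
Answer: -65469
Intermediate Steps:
-71085 + 216*(-227 + a) = -71085 + 216*(-227 + 253) = -71085 + 216*26 = -71085 + 5616 = -65469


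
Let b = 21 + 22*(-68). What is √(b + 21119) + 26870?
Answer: 26870 + 2*√4911 ≈ 27010.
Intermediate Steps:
b = -1475 (b = 21 - 1496 = -1475)
√(b + 21119) + 26870 = √(-1475 + 21119) + 26870 = √19644 + 26870 = 2*√4911 + 26870 = 26870 + 2*√4911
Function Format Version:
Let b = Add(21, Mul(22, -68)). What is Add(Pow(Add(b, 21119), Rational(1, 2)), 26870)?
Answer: Add(26870, Mul(2, Pow(4911, Rational(1, 2)))) ≈ 27010.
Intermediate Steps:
b = -1475 (b = Add(21, -1496) = -1475)
Add(Pow(Add(b, 21119), Rational(1, 2)), 26870) = Add(Pow(Add(-1475, 21119), Rational(1, 2)), 26870) = Add(Pow(19644, Rational(1, 2)), 26870) = Add(Mul(2, Pow(4911, Rational(1, 2))), 26870) = Add(26870, Mul(2, Pow(4911, Rational(1, 2))))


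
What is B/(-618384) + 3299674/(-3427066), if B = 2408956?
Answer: -1287014601239/264905347668 ≈ -4.8584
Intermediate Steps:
B/(-618384) + 3299674/(-3427066) = 2408956/(-618384) + 3299674/(-3427066) = 2408956*(-1/618384) + 3299674*(-1/3427066) = -602239/154596 - 1649837/1713533 = -1287014601239/264905347668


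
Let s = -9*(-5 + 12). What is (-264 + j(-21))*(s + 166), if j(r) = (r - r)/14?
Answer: -27192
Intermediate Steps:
j(r) = 0 (j(r) = 0*(1/14) = 0)
s = -63 (s = -9*7 = -63)
(-264 + j(-21))*(s + 166) = (-264 + 0)*(-63 + 166) = -264*103 = -27192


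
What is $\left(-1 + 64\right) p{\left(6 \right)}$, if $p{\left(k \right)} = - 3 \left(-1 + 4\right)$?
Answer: $-567$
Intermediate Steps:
$p{\left(k \right)} = -9$ ($p{\left(k \right)} = \left(-3\right) 3 = -9$)
$\left(-1 + 64\right) p{\left(6 \right)} = \left(-1 + 64\right) \left(-9\right) = 63 \left(-9\right) = -567$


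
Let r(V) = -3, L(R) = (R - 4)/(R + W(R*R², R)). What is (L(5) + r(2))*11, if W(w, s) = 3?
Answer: -253/8 ≈ -31.625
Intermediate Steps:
L(R) = (-4 + R)/(3 + R) (L(R) = (R - 4)/(R + 3) = (-4 + R)/(3 + R))
(L(5) + r(2))*11 = ((-4 + 5)/(3 + 5) - 3)*11 = (1/8 - 3)*11 = ((⅛)*1 - 3)*11 = (⅛ - 3)*11 = -23/8*11 = -253/8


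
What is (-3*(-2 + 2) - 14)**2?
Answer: 196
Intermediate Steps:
(-3*(-2 + 2) - 14)**2 = (-3*0 - 14)**2 = (0 - 14)**2 = (-14)**2 = 196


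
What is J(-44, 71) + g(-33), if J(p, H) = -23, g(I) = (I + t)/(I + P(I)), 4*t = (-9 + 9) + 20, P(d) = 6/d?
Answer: -8087/365 ≈ -22.156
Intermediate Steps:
t = 5 (t = ((-9 + 9) + 20)/4 = (0 + 20)/4 = (¼)*20 = 5)
g(I) = (5 + I)/(I + 6/I) (g(I) = (I + 5)/(I + 6/I) = (5 + I)/(I + 6/I))
J(-44, 71) + g(-33) = -23 - 33*(5 - 33)/(6 + (-33)²) = -23 - 33*(-28)/(6 + 1089) = -23 - 33*(-28)/1095 = -23 - 33*1/1095*(-28) = -23 + 308/365 = -8087/365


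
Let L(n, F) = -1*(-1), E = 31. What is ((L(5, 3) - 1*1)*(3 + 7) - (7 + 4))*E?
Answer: -341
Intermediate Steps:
L(n, F) = 1
((L(5, 3) - 1*1)*(3 + 7) - (7 + 4))*E = ((1 - 1*1)*(3 + 7) - (7 + 4))*31 = ((1 - 1)*10 - 1*11)*31 = (0*10 - 11)*31 = (0 - 11)*31 = -11*31 = -341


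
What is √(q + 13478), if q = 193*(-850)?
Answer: 2*I*√37643 ≈ 388.04*I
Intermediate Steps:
q = -164050
√(q + 13478) = √(-164050 + 13478) = √(-150572) = 2*I*√37643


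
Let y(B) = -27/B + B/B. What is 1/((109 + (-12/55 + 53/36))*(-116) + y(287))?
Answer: -142065/1816807169 ≈ -7.8195e-5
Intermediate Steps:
y(B) = 1 - 27/B (y(B) = -27/B + 1 = 1 - 27/B)
1/((109 + (-12/55 + 53/36))*(-116) + y(287)) = 1/((109 + (-12/55 + 53/36))*(-116) + (-27 + 287)/287) = 1/((109 + (-12*1/55 + 53*(1/36)))*(-116) + (1/287)*260) = 1/((109 + (-12/55 + 53/36))*(-116) + 260/287) = 1/((109 + 2483/1980)*(-116) + 260/287) = 1/((218303/1980)*(-116) + 260/287) = 1/(-6330787/495 + 260/287) = 1/(-1816807169/142065) = -142065/1816807169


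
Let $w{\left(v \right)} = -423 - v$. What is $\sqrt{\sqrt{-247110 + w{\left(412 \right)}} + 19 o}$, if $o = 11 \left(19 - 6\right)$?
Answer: $\sqrt{2717 + i \sqrt{247945}} \approx 52.341 + 4.7567 i$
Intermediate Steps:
$o = 143$ ($o = 11 \cdot 13 = 143$)
$\sqrt{\sqrt{-247110 + w{\left(412 \right)}} + 19 o} = \sqrt{\sqrt{-247110 - 835} + 19 \cdot 143} = \sqrt{\sqrt{-247110 - 835} + 2717} = \sqrt{\sqrt{-247945} + 2717} = \sqrt{i \sqrt{247945} + 2717} = \sqrt{2717 + i \sqrt{247945}}$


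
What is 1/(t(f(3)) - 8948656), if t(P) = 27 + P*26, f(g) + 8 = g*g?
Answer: -1/8948603 ≈ -1.1175e-7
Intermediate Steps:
f(g) = -8 + g² (f(g) = -8 + g*g = -8 + g²)
t(P) = 27 + 26*P
1/(t(f(3)) - 8948656) = 1/((27 + 26*(-8 + 3²)) - 8948656) = 1/((27 + 26*(-8 + 9)) - 8948656) = 1/((27 + 26*1) - 8948656) = 1/((27 + 26) - 8948656) = 1/(53 - 8948656) = 1/(-8948603) = -1/8948603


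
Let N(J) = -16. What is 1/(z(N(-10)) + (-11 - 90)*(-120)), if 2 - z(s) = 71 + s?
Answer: 1/12067 ≈ 8.2871e-5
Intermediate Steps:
z(s) = -69 - s (z(s) = 2 - (71 + s) = 2 + (-71 - s) = -69 - s)
1/(z(N(-10)) + (-11 - 90)*(-120)) = 1/((-69 - 1*(-16)) + (-11 - 90)*(-120)) = 1/((-69 + 16) - 101*(-120)) = 1/(-53 + 12120) = 1/12067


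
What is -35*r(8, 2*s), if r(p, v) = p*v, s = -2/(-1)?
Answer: -1120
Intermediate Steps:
s = 2 (s = -2*(-1) = 2)
-35*r(8, 2*s) = -280*2*2 = -280*4 = -35*32 = -1120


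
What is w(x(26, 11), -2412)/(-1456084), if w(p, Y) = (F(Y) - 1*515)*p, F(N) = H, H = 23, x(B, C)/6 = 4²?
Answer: 11808/364021 ≈ 0.032438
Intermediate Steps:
x(B, C) = 96 (x(B, C) = 6*4² = 6*16 = 96)
F(N) = 23
w(p, Y) = -492*p (w(p, Y) = (23 - 1*515)*p = (23 - 515)*p = -492*p)
w(x(26, 11), -2412)/(-1456084) = -492*96/(-1456084) = -47232*(-1/1456084) = 11808/364021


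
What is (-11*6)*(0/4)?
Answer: 0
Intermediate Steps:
(-11*6)*(0/4) = -0/4 = -66*0 = 0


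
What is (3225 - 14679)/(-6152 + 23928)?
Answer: -5727/8888 ≈ -0.64435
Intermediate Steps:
(3225 - 14679)/(-6152 + 23928) = -11454/17776 = -11454*1/17776 = -5727/8888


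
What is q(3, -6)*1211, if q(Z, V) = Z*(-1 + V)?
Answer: -25431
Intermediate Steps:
q(3, -6)*1211 = (3*(-1 - 6))*1211 = (3*(-7))*1211 = -21*1211 = -25431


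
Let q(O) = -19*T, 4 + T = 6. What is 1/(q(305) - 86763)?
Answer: -1/86801 ≈ -1.1521e-5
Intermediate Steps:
T = 2 (T = -4 + 6 = 2)
q(O) = -38 (q(O) = -19*2 = -38)
1/(q(305) - 86763) = 1/(-38 - 86763) = 1/(-86801) = -1/86801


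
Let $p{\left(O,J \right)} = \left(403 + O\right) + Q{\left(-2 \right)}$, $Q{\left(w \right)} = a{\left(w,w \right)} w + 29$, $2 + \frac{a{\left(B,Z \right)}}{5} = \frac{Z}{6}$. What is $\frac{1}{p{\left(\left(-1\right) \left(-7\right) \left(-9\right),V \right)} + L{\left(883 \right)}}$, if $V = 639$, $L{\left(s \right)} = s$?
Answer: $\frac{3}{3826} \approx 0.00078411$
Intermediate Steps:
$a{\left(B,Z \right)} = -10 + \frac{5 Z}{6}$ ($a{\left(B,Z \right)} = -10 + 5 \frac{Z}{6} = -10 + \frac{5 Z}{6}$)
$Q{\left(w \right)} = 29 + w \left(-10 + \frac{5 w}{6}\right)$ ($Q{\left(w \right)} = \left(-10 + \frac{5 w}{6}\right) w + 29 = w \left(-10 + \frac{5 w}{6}\right) + 29 = 29 + w \left(-10 + \frac{5 w}{6}\right)$)
$p{\left(O,J \right)} = \frac{1366}{3} + O$ ($p{\left(O,J \right)} = \left(403 + O\right) + \left(29 + \frac{5}{6} \left(-2\right) \left(-12 - 2\right)\right) = \left(403 + O\right) + \left(29 + \frac{5}{6} \left(-2\right) \left(-14\right)\right) = \left(403 + O\right) + \left(29 + \frac{70}{3}\right) = \left(403 + O\right) + \frac{157}{3} = \frac{1366}{3} + O$)
$\frac{1}{p{\left(\left(-1\right) \left(-7\right) \left(-9\right),V \right)} + L{\left(883 \right)}} = \frac{1}{\left(\frac{1366}{3} + \left(-1\right) \left(-7\right) \left(-9\right)\right) + 883} = \frac{1}{\left(\frac{1366}{3} + 7 \left(-9\right)\right) + 883} = \frac{1}{\left(\frac{1366}{3} - 63\right) + 883} = \frac{1}{\frac{1177}{3} + 883} = \frac{1}{\frac{3826}{3}} = \frac{3}{3826}$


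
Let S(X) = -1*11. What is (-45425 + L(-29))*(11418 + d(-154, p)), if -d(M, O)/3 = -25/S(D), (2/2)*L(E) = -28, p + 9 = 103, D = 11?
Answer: -5705396919/11 ≈ -5.1867e+8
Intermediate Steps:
p = 94 (p = -9 + 103 = 94)
S(X) = -11
L(E) = -28
d(M, O) = -75/11 (d(M, O) = -(-75)/(-11) = -(-75)*(-1)/11 = -3*25/11 = -75/11)
(-45425 + L(-29))*(11418 + d(-154, p)) = (-45425 - 28)*(11418 - 75/11) = -45453*125523/11 = -5705396919/11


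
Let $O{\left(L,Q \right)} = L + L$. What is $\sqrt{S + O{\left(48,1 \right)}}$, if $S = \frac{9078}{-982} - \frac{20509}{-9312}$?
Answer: $\frac{\sqrt{116228887840446}}{1143048} \approx 9.4318$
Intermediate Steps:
$O{\left(L,Q \right)} = 2 L$
$S = - \frac{32197249}{4572192}$ ($S = 9078 \left(- \frac{1}{982}\right) - - \frac{20509}{9312} = - \frac{4539}{491} + \frac{20509}{9312} = - \frac{32197249}{4572192} \approx -7.042$)
$\sqrt{S + O{\left(48,1 \right)}} = \sqrt{- \frac{32197249}{4572192} + 2 \cdot 48} = \sqrt{- \frac{32197249}{4572192} + 96} = \sqrt{\frac{406733183}{4572192}} = \frac{\sqrt{116228887840446}}{1143048}$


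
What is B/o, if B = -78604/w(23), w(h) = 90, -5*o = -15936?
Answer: -19651/71712 ≈ -0.27403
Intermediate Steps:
o = 15936/5 (o = -⅕*(-15936) = 15936/5 ≈ 3187.2)
B = -39302/45 (B = -78604/90 = -78604*1/90 = -39302/45 ≈ -873.38)
B/o = -39302/(45*15936/5) = -39302/45*5/15936 = -19651/71712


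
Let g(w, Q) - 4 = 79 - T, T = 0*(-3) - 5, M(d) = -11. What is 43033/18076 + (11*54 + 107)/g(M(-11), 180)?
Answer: 4114545/397672 ≈ 10.347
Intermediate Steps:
T = -5 (T = 0 - 5 = -5)
g(w, Q) = 88 (g(w, Q) = 4 + (79 - 1*(-5)) = 4 + (79 + 5) = 4 + 84 = 88)
43033/18076 + (11*54 + 107)/g(M(-11), 180) = 43033/18076 + (11*54 + 107)/88 = 43033*(1/18076) + (594 + 107)*(1/88) = 43033/18076 + 701*(1/88) = 43033/18076 + 701/88 = 4114545/397672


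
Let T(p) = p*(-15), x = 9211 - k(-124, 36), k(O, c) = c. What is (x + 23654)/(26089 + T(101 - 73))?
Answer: 32829/25669 ≈ 1.2789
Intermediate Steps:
x = 9175 (x = 9211 - 1*36 = 9211 - 36 = 9175)
T(p) = -15*p
(x + 23654)/(26089 + T(101 - 73)) = (9175 + 23654)/(26089 - 15*(101 - 73)) = 32829/(26089 - 15*28) = 32829/(26089 - 420) = 32829/25669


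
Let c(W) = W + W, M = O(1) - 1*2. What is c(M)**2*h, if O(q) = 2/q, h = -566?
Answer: 0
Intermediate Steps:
M = 0 (M = 2/1 - 1*2 = 2*1 - 2 = 2 - 2 = 0)
c(W) = 2*W
c(M)**2*h = (2*0)**2*(-566) = 0**2*(-566) = 0*(-566) = 0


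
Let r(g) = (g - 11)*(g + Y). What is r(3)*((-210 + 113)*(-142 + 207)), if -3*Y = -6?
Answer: 252200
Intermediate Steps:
Y = 2 (Y = -1/3*(-6) = 2)
r(g) = (-11 + g)*(2 + g) (r(g) = (g - 11)*(g + 2) = (-11 + g)*(2 + g))
r(3)*((-210 + 113)*(-142 + 207)) = (-22 + 3**2 - 9*3)*((-210 + 113)*(-142 + 207)) = (-22 + 9 - 27)*(-97*65) = -40*(-6305) = 252200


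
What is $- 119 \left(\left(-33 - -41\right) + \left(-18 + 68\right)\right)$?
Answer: $-6902$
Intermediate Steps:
$- 119 \left(\left(-33 - -41\right) + \left(-18 + 68\right)\right) = - 119 \left(\left(-33 + 41\right) + 50\right) = - 119 \left(8 + 50\right) = \left(-119\right) 58 = -6902$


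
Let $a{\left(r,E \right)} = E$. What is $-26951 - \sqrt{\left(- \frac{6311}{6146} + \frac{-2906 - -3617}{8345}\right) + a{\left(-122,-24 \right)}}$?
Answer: $-26951 - \frac{i \sqrt{65608922443328530}}{51288370} \approx -26951.0 - 4.9942 i$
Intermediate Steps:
$-26951 - \sqrt{\left(- \frac{6311}{6146} + \frac{-2906 - -3617}{8345}\right) + a{\left(-122,-24 \right)}} = -26951 - \sqrt{\left(- \frac{6311}{6146} + \frac{-2906 - -3617}{8345}\right) - 24} = -26951 - \sqrt{\left(\left(-6311\right) \frac{1}{6146} + \left(-2906 + 3617\right) \frac{1}{8345}\right) - 24} = -26951 - \sqrt{\left(- \frac{6311}{6146} + 711 \cdot \frac{1}{8345}\right) - 24} = -26951 - \sqrt{\left(- \frac{6311}{6146} + \frac{711}{8345}\right) - 24} = -26951 - \sqrt{- \frac{48295489}{51288370} - 24} = -26951 - \sqrt{- \frac{1279216369}{51288370}} = -26951 - \frac{i \sqrt{65608922443328530}}{51288370}$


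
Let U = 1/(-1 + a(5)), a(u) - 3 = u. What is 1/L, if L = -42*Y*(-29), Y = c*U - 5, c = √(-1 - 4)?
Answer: -7/42804 - I*√5/214020 ≈ -0.00016354 - 1.0448e-5*I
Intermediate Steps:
a(u) = 3 + u
c = I*√5 (c = √(-5) = I*√5 ≈ 2.2361*I)
U = ⅐ (U = 1/(-1 + (3 + 5)) = 1/(-1 + 8) = 1/7 = ⅐ ≈ 0.14286)
Y = -5 + I*√5/7 (Y = (I*√5)*(⅐) - 5 = I*√5/7 - 5 = -5 + I*√5/7 ≈ -5.0 + 0.31944*I)
L = -6090 + 174*I*√5 (L = -42*(-5 + I*√5/7)*(-29) = (210 - 6*I*√5)*(-29) = -6090 + 174*I*√5 ≈ -6090.0 + 389.08*I)
1/L = 1/(-6090 + 174*I*√5)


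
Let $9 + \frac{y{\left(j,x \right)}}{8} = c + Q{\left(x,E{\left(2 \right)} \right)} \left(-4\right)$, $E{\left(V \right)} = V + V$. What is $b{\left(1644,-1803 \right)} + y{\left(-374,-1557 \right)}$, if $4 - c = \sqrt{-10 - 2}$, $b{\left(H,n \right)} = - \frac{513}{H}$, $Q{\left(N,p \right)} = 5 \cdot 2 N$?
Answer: $\frac{273013429}{548} - 16 i \sqrt{3} \approx 4.982 \cdot 10^{5} - 27.713 i$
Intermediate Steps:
$E{\left(V \right)} = 2 V$
$Q{\left(N,p \right)} = 10 N$
$c = 4 - 2 i \sqrt{3}$ ($c = 4 - \sqrt{-10 - 2} = 4 - \sqrt{-12} = 4 - 2 i \sqrt{3} \approx 4.0 - 3.4641 i$)
$y{\left(j,x \right)} = -40 - 320 x - 16 i \sqrt{3}$ ($y{\left(j,x \right)} = -72 + 8 \left(\left(4 - 2 i \sqrt{3}\right) + 10 x \left(-4\right)\right) = -72 + 8 \left(\left(4 - 2 i \sqrt{3}\right) - 40 x\right) = -72 + 8 \left(4 - 40 x - 2 i \sqrt{3}\right) = -72 - \left(-32 + 320 x + 16 i \sqrt{3}\right) = -40 - 320 x - 16 i \sqrt{3}$)
$b{\left(1644,-1803 \right)} + y{\left(-374,-1557 \right)} = - \frac{513}{1644} - \left(-498200 + 16 i \sqrt{3}\right) = \left(-513\right) \frac{1}{1644} - \left(-498200 + 16 i \sqrt{3}\right) = - \frac{171}{548} + \left(498200 - 16 i \sqrt{3}\right) = \frac{273013429}{548} - 16 i \sqrt{3}$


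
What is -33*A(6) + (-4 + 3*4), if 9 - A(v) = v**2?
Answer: 899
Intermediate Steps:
A(v) = 9 - v**2
-33*A(6) + (-4 + 3*4) = -33*(9 - 1*6**2) + (-4 + 3*4) = -33*(9 - 1*36) + (-4 + 12) = -33*(9 - 36) + 8 = -33*(-27) + 8 = 891 + 8 = 899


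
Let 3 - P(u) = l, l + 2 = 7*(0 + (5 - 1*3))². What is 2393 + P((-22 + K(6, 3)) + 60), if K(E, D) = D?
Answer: 2370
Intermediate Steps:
l = 26 (l = -2 + 7*(0 + (5 - 1*3))² = -2 + 7*(0 + (5 - 3))² = -2 + 7*(0 + 2)² = -2 + 7*2² = -2 + 7*4 = -2 + 28 = 26)
P(u) = -23 (P(u) = 3 - 1*26 = 3 - 26 = -23)
2393 + P((-22 + K(6, 3)) + 60) = 2393 - 23 = 2370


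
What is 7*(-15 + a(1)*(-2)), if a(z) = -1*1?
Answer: -91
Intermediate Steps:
a(z) = -1
7*(-15 + a(1)*(-2)) = 7*(-15 - 1*(-2)) = 7*(-15 + 2) = 7*(-13) = -91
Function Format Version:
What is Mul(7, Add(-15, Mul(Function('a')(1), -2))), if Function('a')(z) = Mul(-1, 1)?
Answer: -91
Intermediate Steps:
Function('a')(z) = -1
Mul(7, Add(-15, Mul(Function('a')(1), -2))) = Mul(7, Add(-15, Mul(-1, -2))) = Mul(7, Add(-15, 2)) = Mul(7, -13) = -91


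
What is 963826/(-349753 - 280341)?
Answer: -481913/315047 ≈ -1.5297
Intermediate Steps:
963826/(-349753 - 280341) = 963826/(-630094) = 963826*(-1/630094) = -481913/315047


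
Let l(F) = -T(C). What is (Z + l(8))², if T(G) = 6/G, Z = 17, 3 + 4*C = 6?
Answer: 81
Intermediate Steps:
C = ¾ (C = -¾ + (¼)*6 = -¾ + 3/2 = ¾ ≈ 0.75000)
l(F) = -8 (l(F) = -6/¾ = -6*4/3 = -1*8 = -8)
(Z + l(8))² = (17 - 8)² = 9² = 81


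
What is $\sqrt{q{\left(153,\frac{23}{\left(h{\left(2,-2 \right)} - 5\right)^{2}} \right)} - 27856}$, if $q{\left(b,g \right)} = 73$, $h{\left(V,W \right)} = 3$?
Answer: $63 i \sqrt{7} \approx 166.68 i$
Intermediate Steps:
$\sqrt{q{\left(153,\frac{23}{\left(h{\left(2,-2 \right)} - 5\right)^{2}} \right)} - 27856} = \sqrt{73 - 27856} = \sqrt{-27783} = 63 i \sqrt{7}$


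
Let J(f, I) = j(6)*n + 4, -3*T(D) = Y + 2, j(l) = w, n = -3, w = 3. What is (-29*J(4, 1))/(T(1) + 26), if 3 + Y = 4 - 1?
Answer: 435/76 ≈ 5.7237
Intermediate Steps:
Y = 0 (Y = -3 + (4 - 1) = -3 + 3 = 0)
j(l) = 3
T(D) = -⅔ (T(D) = -(0 + 2)/3 = -⅓*2 = -⅔)
J(f, I) = -5 (J(f, I) = 3*(-3) + 4 = -9 + 4 = -5)
(-29*J(4, 1))/(T(1) + 26) = (-29*(-5))/(-⅔ + 26) = 145/(76/3) = 145*(3/76) = 435/76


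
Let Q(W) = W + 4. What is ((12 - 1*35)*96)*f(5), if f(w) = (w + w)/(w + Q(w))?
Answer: -11040/7 ≈ -1577.1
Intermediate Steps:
Q(W) = 4 + W
f(w) = 2*w/(4 + 2*w) (f(w) = (w + w)/(w + (4 + w)) = (2*w)/(4 + 2*w) = 2*w/(4 + 2*w))
((12 - 1*35)*96)*f(5) = ((12 - 1*35)*96)*(5/(2 + 5)) = ((12 - 35)*96)*(5/7) = (-23*96)*(5*(⅐)) = -2208*5/7 = -11040/7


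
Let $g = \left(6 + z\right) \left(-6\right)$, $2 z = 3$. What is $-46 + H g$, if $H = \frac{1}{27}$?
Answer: $- \frac{143}{3} \approx -47.667$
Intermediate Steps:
$H = \frac{1}{27} \approx 0.037037$
$z = \frac{3}{2}$ ($z = \frac{1}{2} \cdot 3 = \frac{3}{2} \approx 1.5$)
$g = -45$ ($g = \left(6 + \frac{3}{2}\right) \left(-6\right) = \frac{15}{2} \left(-6\right) = -45$)
$-46 + H g = -46 + \frac{1}{27} \left(-45\right) = -46 - \frac{5}{3} = - \frac{143}{3}$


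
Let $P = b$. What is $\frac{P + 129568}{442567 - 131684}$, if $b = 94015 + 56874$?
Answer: $\frac{280457}{310883} \approx 0.90213$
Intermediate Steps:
$b = 150889$
$P = 150889$
$\frac{P + 129568}{442567 - 131684} = \frac{150889 + 129568}{442567 - 131684} = \frac{280457}{310883}$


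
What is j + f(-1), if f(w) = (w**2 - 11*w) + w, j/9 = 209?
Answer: 1892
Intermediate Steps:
j = 1881 (j = 9*209 = 1881)
f(w) = w**2 - 10*w
j + f(-1) = 1881 - (-10 - 1) = 1881 - 1*(-11) = 1881 + 11 = 1892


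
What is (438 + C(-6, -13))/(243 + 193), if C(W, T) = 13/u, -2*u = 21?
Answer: 2293/2289 ≈ 1.0017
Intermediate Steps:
u = -21/2 (u = -1/2*21 = -21/2 ≈ -10.500)
C(W, T) = -26/21 (C(W, T) = 13/(-21/2) = 13*(-2/21) = -26/21)
(438 + C(-6, -13))/(243 + 193) = (438 - 26/21)/(243 + 193) = (9172/21)/436 = (9172/21)*(1/436) = 2293/2289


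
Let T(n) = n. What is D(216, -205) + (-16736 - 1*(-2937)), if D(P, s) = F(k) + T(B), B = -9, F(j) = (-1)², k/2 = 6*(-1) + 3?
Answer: -13807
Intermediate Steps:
k = -6 (k = 2*(6*(-1) + 3) = 2*(-6 + 3) = 2*(-3) = -6)
F(j) = 1
D(P, s) = -8 (D(P, s) = 1 - 9 = -8)
D(216, -205) + (-16736 - 1*(-2937)) = -8 + (-16736 - 1*(-2937)) = -8 + (-16736 + 2937) = -8 - 13799 = -13807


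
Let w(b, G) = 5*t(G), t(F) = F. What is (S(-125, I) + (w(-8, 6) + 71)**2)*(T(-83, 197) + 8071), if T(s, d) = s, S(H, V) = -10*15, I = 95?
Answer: 80287388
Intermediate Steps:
S(H, V) = -150
w(b, G) = 5*G
(S(-125, I) + (w(-8, 6) + 71)**2)*(T(-83, 197) + 8071) = (-150 + (5*6 + 71)**2)*(-83 + 8071) = (-150 + (30 + 71)**2)*7988 = (-150 + 101**2)*7988 = (-150 + 10201)*7988 = 10051*7988 = 80287388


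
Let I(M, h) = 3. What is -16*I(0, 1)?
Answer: -48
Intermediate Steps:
-16*I(0, 1) = -16*3 = -48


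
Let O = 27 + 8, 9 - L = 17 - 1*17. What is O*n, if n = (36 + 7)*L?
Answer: 13545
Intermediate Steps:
L = 9 (L = 9 - (17 - 1*17) = 9 - (17 - 17) = 9 - 1*0 = 9 + 0 = 9)
O = 35
n = 387 (n = (36 + 7)*9 = 43*9 = 387)
O*n = 35*387 = 13545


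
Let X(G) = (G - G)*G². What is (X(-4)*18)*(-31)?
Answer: 0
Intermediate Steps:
X(G) = 0 (X(G) = 0*G² = 0)
(X(-4)*18)*(-31) = (0*18)*(-31) = 0*(-31) = 0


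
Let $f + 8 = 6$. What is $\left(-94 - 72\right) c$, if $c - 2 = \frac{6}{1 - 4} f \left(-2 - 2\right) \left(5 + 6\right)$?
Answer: $28884$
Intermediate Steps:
$f = -2$ ($f = -8 + 6 = -2$)
$c = -174$ ($c = 2 + \frac{6}{1 - 4} \left(-2\right) \left(-2 - 2\right) \left(5 + 6\right) = 2 + \frac{6}{1 - 4} \left(-2\right) \left(\left(-4\right) 11\right) = 2 + \frac{6}{-3} \left(-2\right) \left(-44\right) = 2 + 6 \left(- \frac{1}{3}\right) \left(-2\right) \left(-44\right) = 2 + \left(-2\right) \left(-2\right) \left(-44\right) = 2 + 4 \left(-44\right) = 2 - 176 = -174$)
$\left(-94 - 72\right) c = \left(-94 - 72\right) \left(-174\right) = \left(-166\right) \left(-174\right) = 28884$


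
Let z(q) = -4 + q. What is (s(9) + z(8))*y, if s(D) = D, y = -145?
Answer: -1885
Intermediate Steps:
(s(9) + z(8))*y = (9 + (-4 + 8))*(-145) = (9 + 4)*(-145) = 13*(-145) = -1885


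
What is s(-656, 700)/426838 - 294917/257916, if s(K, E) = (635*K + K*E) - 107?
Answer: -175890947809/55044174804 ≈ -3.1954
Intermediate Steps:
s(K, E) = -107 + 635*K + E*K (s(K, E) = (635*K + E*K) - 107 = -107 + 635*K + E*K)
s(-656, 700)/426838 - 294917/257916 = (-107 + 635*(-656) + 700*(-656))/426838 - 294917/257916 = (-107 - 416560 - 459200)*(1/426838) - 294917*1/257916 = -875867*1/426838 - 294917/257916 = -875867/426838 - 294917/257916 = -175890947809/55044174804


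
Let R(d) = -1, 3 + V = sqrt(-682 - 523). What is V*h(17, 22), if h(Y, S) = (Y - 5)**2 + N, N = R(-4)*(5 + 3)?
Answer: -408 + 136*I*sqrt(1205) ≈ -408.0 + 4721.0*I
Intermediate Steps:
V = -3 + I*sqrt(1205) (V = -3 + sqrt(-682 - 523) = -3 + sqrt(-1205) = -3 + I*sqrt(1205) ≈ -3.0 + 34.713*I)
N = -8 (N = -(5 + 3) = -1*8 = -8)
h(Y, S) = -8 + (-5 + Y)**2 (h(Y, S) = (Y - 5)**2 - 8 = (-5 + Y)**2 - 8 = -8 + (-5 + Y)**2)
V*h(17, 22) = (-3 + I*sqrt(1205))*(-8 + (-5 + 17)**2) = (-3 + I*sqrt(1205))*(-8 + 12**2) = (-3 + I*sqrt(1205))*(-8 + 144) = (-3 + I*sqrt(1205))*136 = -408 + 136*I*sqrt(1205)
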